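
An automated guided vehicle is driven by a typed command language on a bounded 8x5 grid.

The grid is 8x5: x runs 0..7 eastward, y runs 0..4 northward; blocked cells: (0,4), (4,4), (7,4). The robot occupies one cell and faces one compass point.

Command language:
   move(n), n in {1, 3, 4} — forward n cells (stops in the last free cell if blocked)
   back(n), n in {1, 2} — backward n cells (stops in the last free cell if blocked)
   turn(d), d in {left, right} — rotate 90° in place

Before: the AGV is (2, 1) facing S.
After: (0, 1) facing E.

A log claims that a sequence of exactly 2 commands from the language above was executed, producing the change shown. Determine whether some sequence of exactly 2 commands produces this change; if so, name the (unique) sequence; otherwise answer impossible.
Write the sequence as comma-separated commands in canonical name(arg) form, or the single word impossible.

turn(left), back(2)

key: cell and facing (now E) both changed — the 2 commands mix motion and turning
initial: (2, 1) facing S
step 1 (turn(left)): (2, 1) facing E
step 2 (back(2)): (0, 1) facing E
no other 2-command option fits: unique.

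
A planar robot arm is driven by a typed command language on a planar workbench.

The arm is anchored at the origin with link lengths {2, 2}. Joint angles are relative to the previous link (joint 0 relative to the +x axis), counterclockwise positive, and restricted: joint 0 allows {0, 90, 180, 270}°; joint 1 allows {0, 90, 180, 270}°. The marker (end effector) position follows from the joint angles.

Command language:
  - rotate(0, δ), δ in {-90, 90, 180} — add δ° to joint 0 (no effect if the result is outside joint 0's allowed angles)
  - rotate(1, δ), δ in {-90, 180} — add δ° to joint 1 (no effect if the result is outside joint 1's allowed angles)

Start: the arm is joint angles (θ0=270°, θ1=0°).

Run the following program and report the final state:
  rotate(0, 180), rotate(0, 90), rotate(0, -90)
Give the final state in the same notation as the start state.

joint angles (θ0=90°, θ1=0°)

initial: joint angles (θ0=270°, θ1=0°)
t=1 rotate(0, 180) ⇒ joint angles (θ0=90°, θ1=0°)
t=2 rotate(0, 90) ⇒ joint angles (θ0=180°, θ1=0°)
t=3 rotate(0, -90) ⇒ joint angles (θ0=90°, θ1=0°)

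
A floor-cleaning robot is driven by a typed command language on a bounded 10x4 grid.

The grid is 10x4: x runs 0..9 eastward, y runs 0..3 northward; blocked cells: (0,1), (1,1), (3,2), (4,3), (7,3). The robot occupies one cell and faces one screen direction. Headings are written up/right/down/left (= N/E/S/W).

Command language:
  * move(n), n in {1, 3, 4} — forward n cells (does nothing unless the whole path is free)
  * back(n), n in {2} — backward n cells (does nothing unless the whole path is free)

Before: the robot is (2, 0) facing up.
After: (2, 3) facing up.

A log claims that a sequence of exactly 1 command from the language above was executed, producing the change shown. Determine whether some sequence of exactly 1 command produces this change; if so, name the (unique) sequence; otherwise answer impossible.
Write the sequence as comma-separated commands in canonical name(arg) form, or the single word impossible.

move(3)

key: still facing N — the one step turns nothing
from: (2, 0) facing up
step 1 (move(3)): (2, 3) facing up
all 4 alternatives checked — unique.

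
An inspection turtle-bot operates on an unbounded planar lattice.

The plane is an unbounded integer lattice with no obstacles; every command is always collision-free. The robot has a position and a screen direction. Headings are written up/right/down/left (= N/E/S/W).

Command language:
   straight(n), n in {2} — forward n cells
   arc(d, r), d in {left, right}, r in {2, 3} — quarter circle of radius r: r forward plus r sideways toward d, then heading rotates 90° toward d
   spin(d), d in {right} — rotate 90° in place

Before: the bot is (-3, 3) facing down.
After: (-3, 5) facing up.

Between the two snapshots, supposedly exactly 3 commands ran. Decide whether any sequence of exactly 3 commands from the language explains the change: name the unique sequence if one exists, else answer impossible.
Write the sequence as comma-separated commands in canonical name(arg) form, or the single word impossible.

key: position moved to (-3,5) AND the heading swung to N — translation plus rotation needed
from: (-3, 3) facing down
[1] after spin(right): (-3, 3) facing left
[2] after spin(right): (-3, 3) facing up
[3] after straight(2): (-3, 5) facing up
no rival 3-sequence matches.

spin(right), spin(right), straight(2)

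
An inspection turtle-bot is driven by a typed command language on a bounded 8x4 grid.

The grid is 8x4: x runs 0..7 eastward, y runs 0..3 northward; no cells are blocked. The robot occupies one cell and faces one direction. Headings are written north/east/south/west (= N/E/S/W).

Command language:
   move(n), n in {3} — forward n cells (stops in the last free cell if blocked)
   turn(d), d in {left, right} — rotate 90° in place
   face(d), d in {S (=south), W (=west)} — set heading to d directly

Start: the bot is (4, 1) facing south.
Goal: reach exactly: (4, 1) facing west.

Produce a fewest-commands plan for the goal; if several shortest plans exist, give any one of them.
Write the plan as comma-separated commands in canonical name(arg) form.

from: (4, 1) facing south
t=1 face(W) ⇒ (4, 1) facing west
minimal: 1 command(s), checked below 1.

face(W)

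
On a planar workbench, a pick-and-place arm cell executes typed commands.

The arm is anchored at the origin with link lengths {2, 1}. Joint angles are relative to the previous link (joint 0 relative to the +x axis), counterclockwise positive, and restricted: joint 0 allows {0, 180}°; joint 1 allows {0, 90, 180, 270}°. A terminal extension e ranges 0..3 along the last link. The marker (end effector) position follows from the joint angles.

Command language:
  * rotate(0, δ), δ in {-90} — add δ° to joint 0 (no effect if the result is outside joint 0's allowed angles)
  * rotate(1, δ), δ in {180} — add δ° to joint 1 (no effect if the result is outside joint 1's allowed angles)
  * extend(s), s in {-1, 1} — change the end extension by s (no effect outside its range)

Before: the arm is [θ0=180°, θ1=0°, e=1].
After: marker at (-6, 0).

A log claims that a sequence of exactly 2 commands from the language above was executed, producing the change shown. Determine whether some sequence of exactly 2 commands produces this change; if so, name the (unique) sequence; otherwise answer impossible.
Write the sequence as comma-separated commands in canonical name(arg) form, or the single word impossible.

from: [θ0=180°, θ1=0°, e=1]
1. extend(1) → [θ0=180°, θ1=0°, e=2]
2. extend(1) → [θ0=180°, θ1=0°, e=3]
uniquely the one of 16 2-step routes that fits.

extend(1), extend(1)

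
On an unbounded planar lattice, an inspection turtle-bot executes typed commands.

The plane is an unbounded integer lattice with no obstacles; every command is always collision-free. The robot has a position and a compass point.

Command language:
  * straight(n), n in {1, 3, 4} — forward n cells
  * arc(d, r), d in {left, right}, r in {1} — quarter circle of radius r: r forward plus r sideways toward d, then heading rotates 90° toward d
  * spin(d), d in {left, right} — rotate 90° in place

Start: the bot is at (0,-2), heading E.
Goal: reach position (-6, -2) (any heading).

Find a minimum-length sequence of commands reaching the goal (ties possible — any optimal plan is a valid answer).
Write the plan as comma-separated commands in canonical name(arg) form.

begin: at (0,-2), heading E
t=1 spin(right) ⇒ at (0,-2), heading S
t=2 spin(right) ⇒ at (0,-2), heading W
t=3 straight(3) ⇒ at (-3,-2), heading W
t=4 straight(3) ⇒ at (-6,-2), heading W
shorter routes all fall short; 4 is best.

spin(right), spin(right), straight(3), straight(3)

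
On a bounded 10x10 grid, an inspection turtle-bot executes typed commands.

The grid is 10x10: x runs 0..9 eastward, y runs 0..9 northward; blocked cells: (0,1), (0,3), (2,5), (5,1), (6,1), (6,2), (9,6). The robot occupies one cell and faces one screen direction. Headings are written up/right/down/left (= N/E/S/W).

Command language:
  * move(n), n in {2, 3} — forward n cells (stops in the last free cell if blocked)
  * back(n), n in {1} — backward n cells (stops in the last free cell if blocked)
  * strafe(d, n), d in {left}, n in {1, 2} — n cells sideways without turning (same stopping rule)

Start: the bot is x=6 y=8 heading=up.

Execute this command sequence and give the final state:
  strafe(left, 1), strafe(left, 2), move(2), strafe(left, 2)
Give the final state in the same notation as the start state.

initial: x=6 y=8 heading=up
step 1 (strafe(left, 1)): x=5 y=8 heading=up
step 2 (strafe(left, 2)): x=3 y=8 heading=up
step 3 (move(2)): x=3 y=9 heading=up
step 4 (strafe(left, 2)): x=1 y=9 heading=up

x=1 y=9 heading=up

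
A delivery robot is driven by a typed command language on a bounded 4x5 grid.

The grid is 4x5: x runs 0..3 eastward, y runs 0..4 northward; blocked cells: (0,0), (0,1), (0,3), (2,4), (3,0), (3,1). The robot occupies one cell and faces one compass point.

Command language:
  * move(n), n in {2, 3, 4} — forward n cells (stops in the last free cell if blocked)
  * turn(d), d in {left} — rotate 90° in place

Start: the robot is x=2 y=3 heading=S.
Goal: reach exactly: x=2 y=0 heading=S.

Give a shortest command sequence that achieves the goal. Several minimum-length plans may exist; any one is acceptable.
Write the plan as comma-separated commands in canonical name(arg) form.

from: x=2 y=3 heading=S
[1] after move(4): x=2 y=0 heading=S
minimal: 1 command(s), checked below 1.

move(4)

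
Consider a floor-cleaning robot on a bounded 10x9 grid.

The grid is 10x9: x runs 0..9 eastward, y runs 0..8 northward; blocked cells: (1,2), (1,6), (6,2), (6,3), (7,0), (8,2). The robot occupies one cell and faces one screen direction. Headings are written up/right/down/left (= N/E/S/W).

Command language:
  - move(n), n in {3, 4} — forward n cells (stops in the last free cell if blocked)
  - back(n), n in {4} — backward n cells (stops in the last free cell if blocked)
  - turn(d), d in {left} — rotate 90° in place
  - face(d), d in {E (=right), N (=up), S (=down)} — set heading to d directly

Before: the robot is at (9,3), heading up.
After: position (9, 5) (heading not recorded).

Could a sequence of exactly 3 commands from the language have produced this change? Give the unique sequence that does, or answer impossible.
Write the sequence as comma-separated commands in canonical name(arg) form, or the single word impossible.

move(3), back(4), move(3)

start: at (9,3), heading up
[1] after move(3): at (9,6), heading up
[2] after back(4): at (9,2), heading up
[3] after move(3): at (9,5), heading up
uniquely the one of 343 3-step routes that fits.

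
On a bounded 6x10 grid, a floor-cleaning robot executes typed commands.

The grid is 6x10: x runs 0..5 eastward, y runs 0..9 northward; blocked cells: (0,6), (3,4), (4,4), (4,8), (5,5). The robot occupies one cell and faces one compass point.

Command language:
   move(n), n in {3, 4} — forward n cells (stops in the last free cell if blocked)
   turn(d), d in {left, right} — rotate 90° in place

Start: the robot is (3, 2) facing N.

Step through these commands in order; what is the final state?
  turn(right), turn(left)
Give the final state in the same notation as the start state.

(3, 2) facing N

start: (3, 2) facing N
1. turn(right) → (3, 2) facing E
2. turn(left) → (3, 2) facing N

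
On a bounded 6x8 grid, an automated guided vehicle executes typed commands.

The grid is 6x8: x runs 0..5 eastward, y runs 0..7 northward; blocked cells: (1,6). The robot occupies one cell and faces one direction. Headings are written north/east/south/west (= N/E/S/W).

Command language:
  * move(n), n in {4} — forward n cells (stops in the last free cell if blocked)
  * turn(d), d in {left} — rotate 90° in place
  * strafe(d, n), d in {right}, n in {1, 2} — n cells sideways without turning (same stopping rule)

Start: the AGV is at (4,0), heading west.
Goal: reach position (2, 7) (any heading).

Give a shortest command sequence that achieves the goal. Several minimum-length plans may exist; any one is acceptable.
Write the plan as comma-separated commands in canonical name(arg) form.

strafe(right, 2), strafe(right, 2), strafe(right, 2), move(4), strafe(right, 2)

t0: at (4,0), heading west
[1] after strafe(right, 2): at (4,2), heading west
[2] after strafe(right, 2): at (4,4), heading west
[3] after strafe(right, 2): at (4,6), heading west
[4] after move(4): at (2,6), heading west
[5] after strafe(right, 2): at (2,7), heading west
minimal: 5 command(s), checked below 5.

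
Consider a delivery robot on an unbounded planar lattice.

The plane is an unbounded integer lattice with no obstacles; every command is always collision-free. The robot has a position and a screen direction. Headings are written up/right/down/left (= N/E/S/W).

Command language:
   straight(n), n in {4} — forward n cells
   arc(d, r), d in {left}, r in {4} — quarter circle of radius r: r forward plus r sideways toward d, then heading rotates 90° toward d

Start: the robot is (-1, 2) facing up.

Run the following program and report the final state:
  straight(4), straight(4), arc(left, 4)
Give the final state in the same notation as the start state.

begin: (-1, 2) facing up
[1] after straight(4): (-1, 6) facing up
[2] after straight(4): (-1, 10) facing up
[3] after arc(left, 4): (-5, 14) facing left

(-5, 14) facing left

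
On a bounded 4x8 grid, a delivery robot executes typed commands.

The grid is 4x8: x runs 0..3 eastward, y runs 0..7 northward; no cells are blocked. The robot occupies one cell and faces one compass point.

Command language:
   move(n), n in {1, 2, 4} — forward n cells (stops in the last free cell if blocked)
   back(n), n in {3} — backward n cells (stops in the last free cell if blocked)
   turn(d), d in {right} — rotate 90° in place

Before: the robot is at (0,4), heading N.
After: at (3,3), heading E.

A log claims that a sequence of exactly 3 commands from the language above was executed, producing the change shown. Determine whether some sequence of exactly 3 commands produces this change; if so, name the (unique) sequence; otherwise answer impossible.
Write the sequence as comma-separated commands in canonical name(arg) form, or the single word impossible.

impossible

all 125 sequences checked — none match.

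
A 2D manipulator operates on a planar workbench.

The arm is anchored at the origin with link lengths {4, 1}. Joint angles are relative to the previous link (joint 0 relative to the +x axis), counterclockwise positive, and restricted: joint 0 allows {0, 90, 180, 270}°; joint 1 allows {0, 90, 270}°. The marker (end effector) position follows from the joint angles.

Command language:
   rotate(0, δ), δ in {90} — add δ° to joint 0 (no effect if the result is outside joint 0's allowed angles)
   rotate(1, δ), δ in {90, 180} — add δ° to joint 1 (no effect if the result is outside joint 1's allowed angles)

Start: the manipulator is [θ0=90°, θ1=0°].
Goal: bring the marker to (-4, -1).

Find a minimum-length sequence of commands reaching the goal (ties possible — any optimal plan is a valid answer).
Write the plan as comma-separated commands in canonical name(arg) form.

begin: [θ0=90°, θ1=0°]
1. rotate(0, 90) → [θ0=180°, θ1=0°]
2. rotate(1, 90) → [θ0=180°, θ1=90°]
no 1-step plan works, so 2 is optimal.

rotate(0, 90), rotate(1, 90)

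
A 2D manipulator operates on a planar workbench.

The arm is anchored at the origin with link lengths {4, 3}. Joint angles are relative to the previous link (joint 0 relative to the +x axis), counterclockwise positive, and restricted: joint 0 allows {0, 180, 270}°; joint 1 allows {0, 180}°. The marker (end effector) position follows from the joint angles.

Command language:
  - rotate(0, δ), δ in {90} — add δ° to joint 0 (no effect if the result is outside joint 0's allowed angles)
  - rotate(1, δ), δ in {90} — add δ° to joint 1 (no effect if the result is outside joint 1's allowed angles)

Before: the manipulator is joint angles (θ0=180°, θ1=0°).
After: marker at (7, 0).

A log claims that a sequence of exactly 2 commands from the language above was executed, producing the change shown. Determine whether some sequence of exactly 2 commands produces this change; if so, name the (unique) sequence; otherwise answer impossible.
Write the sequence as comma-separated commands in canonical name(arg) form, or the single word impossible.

rotate(0, 90), rotate(0, 90)

begin: joint angles (θ0=180°, θ1=0°)
step 1 (rotate(0, 90)): joint angles (θ0=270°, θ1=0°)
step 2 (rotate(0, 90)): joint angles (θ0=0°, θ1=0°)
no rival 2-sequence matches.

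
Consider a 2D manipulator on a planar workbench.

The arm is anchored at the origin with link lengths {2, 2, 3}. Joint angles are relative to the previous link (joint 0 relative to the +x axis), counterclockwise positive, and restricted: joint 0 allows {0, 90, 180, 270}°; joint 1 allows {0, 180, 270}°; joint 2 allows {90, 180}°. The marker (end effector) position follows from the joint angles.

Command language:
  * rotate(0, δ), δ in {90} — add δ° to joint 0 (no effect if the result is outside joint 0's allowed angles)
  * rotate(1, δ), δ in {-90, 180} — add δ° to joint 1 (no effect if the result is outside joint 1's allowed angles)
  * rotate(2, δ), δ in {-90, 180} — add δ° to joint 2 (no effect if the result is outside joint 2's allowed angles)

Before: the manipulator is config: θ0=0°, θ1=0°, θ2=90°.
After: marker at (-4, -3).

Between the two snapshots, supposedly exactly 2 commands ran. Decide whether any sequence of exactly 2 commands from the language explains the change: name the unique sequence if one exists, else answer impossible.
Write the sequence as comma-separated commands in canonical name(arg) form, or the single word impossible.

rotate(0, 90), rotate(0, 90)

start: config: θ0=0°, θ1=0°, θ2=90°
1. rotate(0, 90) → config: θ0=90°, θ1=0°, θ2=90°
2. rotate(0, 90) → config: θ0=180°, θ1=0°, θ2=90°
all 25 alternatives checked — unique.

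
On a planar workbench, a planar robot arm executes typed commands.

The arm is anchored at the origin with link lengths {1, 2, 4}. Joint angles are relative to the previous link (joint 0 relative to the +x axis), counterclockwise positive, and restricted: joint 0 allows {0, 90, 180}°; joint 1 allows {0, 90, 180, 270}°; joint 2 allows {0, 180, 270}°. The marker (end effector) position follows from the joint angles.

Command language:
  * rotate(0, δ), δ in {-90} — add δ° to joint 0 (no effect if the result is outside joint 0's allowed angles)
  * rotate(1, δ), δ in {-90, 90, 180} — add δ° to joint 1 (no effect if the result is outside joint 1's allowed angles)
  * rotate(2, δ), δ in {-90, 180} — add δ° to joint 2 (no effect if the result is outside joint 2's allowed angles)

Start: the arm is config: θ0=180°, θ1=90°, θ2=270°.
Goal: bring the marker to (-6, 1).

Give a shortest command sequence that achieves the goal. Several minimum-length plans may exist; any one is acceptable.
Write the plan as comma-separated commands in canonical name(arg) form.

rotate(2, -90), rotate(0, -90), rotate(2, 180)

t0: config: θ0=180°, θ1=90°, θ2=270°
[1] after rotate(2, -90): config: θ0=180°, θ1=90°, θ2=180°
[2] after rotate(0, -90): config: θ0=90°, θ1=90°, θ2=180°
[3] after rotate(2, 180): config: θ0=90°, θ1=90°, θ2=0°
nothing shorter than 3 reaches the goal.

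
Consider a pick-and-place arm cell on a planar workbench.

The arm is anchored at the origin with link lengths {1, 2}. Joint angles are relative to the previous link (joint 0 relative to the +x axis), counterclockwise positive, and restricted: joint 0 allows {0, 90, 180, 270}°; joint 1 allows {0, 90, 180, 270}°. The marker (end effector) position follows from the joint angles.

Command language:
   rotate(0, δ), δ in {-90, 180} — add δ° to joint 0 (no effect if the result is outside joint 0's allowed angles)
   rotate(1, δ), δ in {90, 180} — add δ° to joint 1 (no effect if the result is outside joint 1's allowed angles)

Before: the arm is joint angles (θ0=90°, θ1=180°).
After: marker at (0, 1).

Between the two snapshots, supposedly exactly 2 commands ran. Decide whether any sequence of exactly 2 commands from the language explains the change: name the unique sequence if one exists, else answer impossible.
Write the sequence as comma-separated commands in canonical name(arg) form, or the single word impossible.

rotate(0, -90), rotate(0, -90)

from: joint angles (θ0=90°, θ1=180°)
1. rotate(0, -90) → joint angles (θ0=0°, θ1=180°)
2. rotate(0, -90) → joint angles (θ0=270°, θ1=180°)
no other 2-command option fits: unique.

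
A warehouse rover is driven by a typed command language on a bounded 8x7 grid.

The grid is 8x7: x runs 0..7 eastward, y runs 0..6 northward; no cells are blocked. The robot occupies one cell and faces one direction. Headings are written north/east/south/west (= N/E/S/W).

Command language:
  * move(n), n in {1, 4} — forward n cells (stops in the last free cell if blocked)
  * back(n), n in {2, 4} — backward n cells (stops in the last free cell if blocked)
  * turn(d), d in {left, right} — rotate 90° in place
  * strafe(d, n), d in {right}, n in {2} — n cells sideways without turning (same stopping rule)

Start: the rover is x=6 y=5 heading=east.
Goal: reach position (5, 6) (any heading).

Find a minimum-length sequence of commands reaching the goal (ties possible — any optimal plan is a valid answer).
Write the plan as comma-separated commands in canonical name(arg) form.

from: x=6 y=5 heading=east
step 1 (move(4)): x=7 y=5 heading=east
step 2 (back(2)): x=5 y=5 heading=east
step 3 (turn(left)): x=5 y=5 heading=north
step 4 (move(4)): x=5 y=6 heading=north
minimal: 4 command(s), checked below 4.

move(4), back(2), turn(left), move(4)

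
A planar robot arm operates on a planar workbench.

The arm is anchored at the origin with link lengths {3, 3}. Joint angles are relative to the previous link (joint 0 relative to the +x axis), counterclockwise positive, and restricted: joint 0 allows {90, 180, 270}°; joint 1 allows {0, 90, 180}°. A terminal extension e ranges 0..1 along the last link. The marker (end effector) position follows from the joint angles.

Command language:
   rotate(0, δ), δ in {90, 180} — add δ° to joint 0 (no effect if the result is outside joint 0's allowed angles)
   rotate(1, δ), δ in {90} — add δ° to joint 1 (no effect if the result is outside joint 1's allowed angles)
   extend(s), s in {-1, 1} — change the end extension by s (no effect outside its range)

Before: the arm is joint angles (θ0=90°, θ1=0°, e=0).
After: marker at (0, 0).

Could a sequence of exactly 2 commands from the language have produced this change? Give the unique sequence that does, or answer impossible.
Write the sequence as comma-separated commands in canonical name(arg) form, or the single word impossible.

from: joint angles (θ0=90°, θ1=0°, e=0)
step 1 (rotate(1, 90)): joint angles (θ0=90°, θ1=90°, e=0)
step 2 (rotate(1, 90)): joint angles (θ0=90°, θ1=180°, e=0)
no rival 2-sequence matches.

rotate(1, 90), rotate(1, 90)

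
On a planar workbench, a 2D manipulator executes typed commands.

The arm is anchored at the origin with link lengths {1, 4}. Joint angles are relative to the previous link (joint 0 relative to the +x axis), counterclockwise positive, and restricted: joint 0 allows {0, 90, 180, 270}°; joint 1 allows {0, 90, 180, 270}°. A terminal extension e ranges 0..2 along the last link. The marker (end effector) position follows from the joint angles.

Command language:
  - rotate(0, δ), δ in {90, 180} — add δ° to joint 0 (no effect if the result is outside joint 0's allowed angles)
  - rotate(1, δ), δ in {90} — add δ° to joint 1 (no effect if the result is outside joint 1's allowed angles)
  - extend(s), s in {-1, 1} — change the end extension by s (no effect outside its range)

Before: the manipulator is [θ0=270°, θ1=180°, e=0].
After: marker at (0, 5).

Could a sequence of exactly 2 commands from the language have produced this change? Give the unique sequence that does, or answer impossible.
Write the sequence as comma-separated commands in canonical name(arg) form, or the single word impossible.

begin: [θ0=270°, θ1=180°, e=0]
step 1 (extend(1)): [θ0=270°, θ1=180°, e=1]
step 2 (extend(1)): [θ0=270°, θ1=180°, e=2]
all 25 alternatives checked — unique.

extend(1), extend(1)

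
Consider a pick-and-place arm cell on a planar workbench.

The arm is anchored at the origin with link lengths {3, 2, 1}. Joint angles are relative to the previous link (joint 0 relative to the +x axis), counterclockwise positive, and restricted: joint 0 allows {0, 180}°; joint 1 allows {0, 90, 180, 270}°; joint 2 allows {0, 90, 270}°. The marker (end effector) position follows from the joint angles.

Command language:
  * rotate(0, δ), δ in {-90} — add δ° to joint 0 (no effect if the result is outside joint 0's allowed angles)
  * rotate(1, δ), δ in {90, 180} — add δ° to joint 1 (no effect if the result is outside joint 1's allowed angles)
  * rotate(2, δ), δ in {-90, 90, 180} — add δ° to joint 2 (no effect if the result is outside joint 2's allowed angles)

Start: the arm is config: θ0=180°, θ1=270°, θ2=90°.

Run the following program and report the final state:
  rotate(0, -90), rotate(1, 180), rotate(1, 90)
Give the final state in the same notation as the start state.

config: θ0=180°, θ1=180°, θ2=90°

t0: config: θ0=180°, θ1=270°, θ2=90°
t=1 rotate(0, -90) ⇒ config: θ0=180°, θ1=270°, θ2=90°
t=2 rotate(1, 180) ⇒ config: θ0=180°, θ1=90°, θ2=90°
t=3 rotate(1, 90) ⇒ config: θ0=180°, θ1=180°, θ2=90°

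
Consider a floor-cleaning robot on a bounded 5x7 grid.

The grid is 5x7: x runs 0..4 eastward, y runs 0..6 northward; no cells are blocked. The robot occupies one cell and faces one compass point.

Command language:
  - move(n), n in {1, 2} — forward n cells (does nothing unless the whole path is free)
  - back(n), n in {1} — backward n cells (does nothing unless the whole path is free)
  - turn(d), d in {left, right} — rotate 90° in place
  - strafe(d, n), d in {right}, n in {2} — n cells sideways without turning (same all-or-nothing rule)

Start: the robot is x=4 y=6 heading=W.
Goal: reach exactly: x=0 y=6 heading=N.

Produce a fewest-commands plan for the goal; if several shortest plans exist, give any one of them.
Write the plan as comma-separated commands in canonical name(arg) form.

start: x=4 y=6 heading=W
1. move(2) → x=2 y=6 heading=W
2. move(2) → x=0 y=6 heading=W
3. turn(right) → x=0 y=6 heading=N
no 2-step plan works, so 3 is optimal.

move(2), move(2), turn(right)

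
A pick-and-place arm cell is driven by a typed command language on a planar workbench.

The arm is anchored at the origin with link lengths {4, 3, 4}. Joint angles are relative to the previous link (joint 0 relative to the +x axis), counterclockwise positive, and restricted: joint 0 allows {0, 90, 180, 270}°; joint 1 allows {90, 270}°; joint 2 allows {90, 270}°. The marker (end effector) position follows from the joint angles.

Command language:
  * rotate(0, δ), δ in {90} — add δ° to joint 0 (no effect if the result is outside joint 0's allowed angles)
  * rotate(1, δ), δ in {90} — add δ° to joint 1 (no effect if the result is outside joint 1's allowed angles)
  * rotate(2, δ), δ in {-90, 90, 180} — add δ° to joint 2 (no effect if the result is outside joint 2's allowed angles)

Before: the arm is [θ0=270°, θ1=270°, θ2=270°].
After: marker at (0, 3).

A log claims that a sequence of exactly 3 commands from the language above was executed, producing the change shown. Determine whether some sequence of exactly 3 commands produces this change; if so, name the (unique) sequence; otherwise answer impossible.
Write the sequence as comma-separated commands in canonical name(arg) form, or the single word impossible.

start: [θ0=270°, θ1=270°, θ2=270°]
step 1 (rotate(0, 90)): [θ0=0°, θ1=270°, θ2=270°]
step 2 (rotate(0, 90)): [θ0=90°, θ1=270°, θ2=270°]
step 3 (rotate(0, 90)): [θ0=180°, θ1=270°, θ2=270°]
uniquely the one of 125 3-step routes that fits.

rotate(0, 90), rotate(0, 90), rotate(0, 90)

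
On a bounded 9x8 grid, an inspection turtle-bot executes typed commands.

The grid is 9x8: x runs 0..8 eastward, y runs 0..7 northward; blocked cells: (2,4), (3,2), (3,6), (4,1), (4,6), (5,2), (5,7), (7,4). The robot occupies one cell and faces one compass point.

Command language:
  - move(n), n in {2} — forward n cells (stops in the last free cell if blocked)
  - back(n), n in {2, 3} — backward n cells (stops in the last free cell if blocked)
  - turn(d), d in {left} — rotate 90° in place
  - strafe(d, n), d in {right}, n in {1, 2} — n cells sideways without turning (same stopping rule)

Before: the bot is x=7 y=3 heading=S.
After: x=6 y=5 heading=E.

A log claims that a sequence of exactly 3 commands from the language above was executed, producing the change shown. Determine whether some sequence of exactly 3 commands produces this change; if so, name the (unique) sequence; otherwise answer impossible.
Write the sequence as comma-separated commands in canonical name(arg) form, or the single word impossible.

key: order matters: swapping strafe(right, 1) and turn(left) lands elsewhere
from: x=7 y=3 heading=S
step 1 (strafe(right, 1)): x=6 y=3 heading=S
step 2 (back(2)): x=6 y=5 heading=S
step 3 (turn(left)): x=6 y=5 heading=E
no rival 3-sequence matches.

strafe(right, 1), back(2), turn(left)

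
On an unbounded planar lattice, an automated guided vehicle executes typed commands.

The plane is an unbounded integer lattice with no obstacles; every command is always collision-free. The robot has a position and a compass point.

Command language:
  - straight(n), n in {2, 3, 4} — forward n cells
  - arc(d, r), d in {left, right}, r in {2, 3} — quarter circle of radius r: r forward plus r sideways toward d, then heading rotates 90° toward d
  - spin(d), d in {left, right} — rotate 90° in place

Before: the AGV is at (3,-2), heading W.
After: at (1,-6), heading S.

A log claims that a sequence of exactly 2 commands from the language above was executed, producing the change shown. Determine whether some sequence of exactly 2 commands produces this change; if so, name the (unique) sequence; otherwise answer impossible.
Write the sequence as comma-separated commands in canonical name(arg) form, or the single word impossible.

arc(left, 2), straight(2)

key: running straight(2) before arc(left, 2) would end elsewhere — order is forced
begin: at (3,-2), heading W
step 1 (arc(left, 2)): at (1,-4), heading S
step 2 (straight(2)): at (1,-6), heading S
no other 2-command option fits: unique.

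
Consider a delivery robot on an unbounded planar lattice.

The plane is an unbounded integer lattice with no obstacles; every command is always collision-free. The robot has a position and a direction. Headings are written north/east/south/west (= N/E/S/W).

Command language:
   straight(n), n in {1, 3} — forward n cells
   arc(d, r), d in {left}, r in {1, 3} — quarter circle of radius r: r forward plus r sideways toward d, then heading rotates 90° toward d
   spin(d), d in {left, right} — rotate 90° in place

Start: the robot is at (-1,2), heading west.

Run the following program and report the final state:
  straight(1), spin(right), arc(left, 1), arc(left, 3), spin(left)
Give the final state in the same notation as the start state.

at (-6,0), heading east

begin: at (-1,2), heading west
[1] after straight(1): at (-2,2), heading west
[2] after spin(right): at (-2,2), heading north
[3] after arc(left, 1): at (-3,3), heading west
[4] after arc(left, 3): at (-6,0), heading south
[5] after spin(left): at (-6,0), heading east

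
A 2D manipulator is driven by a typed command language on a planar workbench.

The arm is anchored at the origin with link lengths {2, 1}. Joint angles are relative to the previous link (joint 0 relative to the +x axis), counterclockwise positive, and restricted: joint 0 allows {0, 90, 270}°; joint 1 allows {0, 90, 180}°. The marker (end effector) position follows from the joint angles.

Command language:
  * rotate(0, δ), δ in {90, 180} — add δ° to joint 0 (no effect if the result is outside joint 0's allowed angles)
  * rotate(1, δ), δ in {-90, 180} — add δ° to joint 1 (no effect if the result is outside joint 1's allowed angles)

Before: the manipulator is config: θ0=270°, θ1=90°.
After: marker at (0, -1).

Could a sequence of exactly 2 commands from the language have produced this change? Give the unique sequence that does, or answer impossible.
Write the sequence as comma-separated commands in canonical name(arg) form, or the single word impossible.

rotate(1, -90), rotate(1, 180)

key: order matters: swapping rotate(1, -90) and rotate(1, 180) lands elsewhere
from: config: θ0=270°, θ1=90°
step 1 (rotate(1, -90)): config: θ0=270°, θ1=0°
step 2 (rotate(1, 180)): config: θ0=270°, θ1=180°
all 16 alternatives checked — unique.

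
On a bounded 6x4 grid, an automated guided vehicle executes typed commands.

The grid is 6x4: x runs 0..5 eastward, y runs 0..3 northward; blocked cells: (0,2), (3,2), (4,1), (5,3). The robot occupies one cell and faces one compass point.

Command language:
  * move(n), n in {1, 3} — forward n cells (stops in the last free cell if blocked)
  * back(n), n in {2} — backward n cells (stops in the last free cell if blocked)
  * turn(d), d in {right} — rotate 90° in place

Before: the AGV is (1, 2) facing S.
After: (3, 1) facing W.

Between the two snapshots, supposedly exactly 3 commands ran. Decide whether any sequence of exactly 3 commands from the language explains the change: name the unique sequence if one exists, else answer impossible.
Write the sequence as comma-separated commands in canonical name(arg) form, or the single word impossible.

key: cell and facing (now W) both changed — the 3 commands mix motion and turning
begin: (1, 2) facing S
step 1 (move(1)): (1, 1) facing S
step 2 (turn(right)): (1, 1) facing W
step 3 (back(2)): (3, 1) facing W
all 64 alternatives checked — unique.

move(1), turn(right), back(2)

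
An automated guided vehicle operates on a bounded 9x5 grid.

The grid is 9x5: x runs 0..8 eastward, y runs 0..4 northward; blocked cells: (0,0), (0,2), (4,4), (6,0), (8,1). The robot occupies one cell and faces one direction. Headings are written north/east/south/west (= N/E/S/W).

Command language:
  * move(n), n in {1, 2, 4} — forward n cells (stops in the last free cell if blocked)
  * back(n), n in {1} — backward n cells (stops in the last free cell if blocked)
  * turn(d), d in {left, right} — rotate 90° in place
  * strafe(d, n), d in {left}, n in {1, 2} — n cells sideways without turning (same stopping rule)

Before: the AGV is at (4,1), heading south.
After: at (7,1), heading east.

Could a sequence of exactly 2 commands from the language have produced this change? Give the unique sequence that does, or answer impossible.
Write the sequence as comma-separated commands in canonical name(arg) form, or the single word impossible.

key: cell and facing (now E) both changed — the 2 commands mix motion and turning
start: at (4,1), heading south
[1] after turn(left): at (4,1), heading east
[2] after move(4): at (7,1), heading east
uniquely the one of 64 2-step routes that fits.

turn(left), move(4)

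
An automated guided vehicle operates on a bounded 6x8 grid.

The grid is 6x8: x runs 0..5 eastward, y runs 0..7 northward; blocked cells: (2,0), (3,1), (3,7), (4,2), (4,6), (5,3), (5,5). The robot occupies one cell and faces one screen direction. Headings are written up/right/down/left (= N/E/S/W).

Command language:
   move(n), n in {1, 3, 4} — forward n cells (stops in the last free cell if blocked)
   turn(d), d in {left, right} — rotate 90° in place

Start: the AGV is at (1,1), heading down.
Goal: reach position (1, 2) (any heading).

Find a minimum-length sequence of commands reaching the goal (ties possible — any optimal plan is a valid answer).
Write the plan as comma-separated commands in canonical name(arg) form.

turn(right), turn(right), move(1)

from: at (1,1), heading down
t=1 turn(right) ⇒ at (1,1), heading left
t=2 turn(right) ⇒ at (1,1), heading up
t=3 move(1) ⇒ at (1,2), heading up
shorter routes all fall short; 3 is best.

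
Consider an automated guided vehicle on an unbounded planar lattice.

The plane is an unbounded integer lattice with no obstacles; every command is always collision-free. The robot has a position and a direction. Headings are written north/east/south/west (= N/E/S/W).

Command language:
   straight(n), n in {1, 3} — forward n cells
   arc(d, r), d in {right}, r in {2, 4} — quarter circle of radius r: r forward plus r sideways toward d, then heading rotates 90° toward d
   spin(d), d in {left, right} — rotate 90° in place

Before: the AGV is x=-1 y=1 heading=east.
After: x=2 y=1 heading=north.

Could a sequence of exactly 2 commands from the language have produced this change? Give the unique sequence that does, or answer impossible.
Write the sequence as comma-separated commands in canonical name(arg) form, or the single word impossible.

key: cell and facing (now N) both changed — the 2 commands mix motion and turning
t0: x=-1 y=1 heading=east
step 1 (straight(3)): x=2 y=1 heading=east
step 2 (spin(left)): x=2 y=1 heading=north
uniquely the one of 36 2-step routes that fits.

straight(3), spin(left)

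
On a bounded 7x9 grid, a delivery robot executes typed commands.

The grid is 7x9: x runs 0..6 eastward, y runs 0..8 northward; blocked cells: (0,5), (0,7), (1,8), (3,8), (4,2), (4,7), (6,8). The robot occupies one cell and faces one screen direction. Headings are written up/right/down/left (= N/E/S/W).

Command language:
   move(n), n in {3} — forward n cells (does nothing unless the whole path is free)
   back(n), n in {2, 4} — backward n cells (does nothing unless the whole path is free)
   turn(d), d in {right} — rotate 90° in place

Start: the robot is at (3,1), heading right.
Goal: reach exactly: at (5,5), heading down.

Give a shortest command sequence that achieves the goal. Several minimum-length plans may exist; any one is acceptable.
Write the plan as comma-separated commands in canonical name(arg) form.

move(3), back(4), move(3), turn(right), back(4)

from: at (3,1), heading right
1. move(3) → at (6,1), heading right
2. back(4) → at (2,1), heading right
3. move(3) → at (5,1), heading right
4. turn(right) → at (5,1), heading down
5. back(4) → at (5,5), heading down
nothing shorter than 5 reaches the goal.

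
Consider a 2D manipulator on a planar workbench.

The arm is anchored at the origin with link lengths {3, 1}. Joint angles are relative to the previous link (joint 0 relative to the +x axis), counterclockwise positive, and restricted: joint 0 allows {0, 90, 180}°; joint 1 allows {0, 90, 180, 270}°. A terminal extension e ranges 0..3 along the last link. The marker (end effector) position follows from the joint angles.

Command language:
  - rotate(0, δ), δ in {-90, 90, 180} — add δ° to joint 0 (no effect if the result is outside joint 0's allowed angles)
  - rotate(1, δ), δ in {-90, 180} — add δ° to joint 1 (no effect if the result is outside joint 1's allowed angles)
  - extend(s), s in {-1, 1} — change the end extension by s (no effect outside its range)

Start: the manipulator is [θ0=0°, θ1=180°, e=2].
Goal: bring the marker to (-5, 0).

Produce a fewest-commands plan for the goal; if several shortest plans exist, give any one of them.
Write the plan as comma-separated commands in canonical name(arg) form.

rotate(1, 180), rotate(0, 180), extend(-1)

from: [θ0=0°, θ1=180°, e=2]
1. rotate(1, 180) → [θ0=0°, θ1=0°, e=2]
2. rotate(0, 180) → [θ0=180°, θ1=0°, e=2]
3. extend(-1) → [θ0=180°, θ1=0°, e=1]
no 2-step plan works, so 3 is optimal.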